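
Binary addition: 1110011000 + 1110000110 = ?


Align and add column by column (LSB to MSB, carry propagating):
  01110011000
+ 01110000110
  -----------
  col 0: 0 + 0 + 0 (carry in) = 0 → bit 0, carry out 0
  col 1: 0 + 1 + 0 (carry in) = 1 → bit 1, carry out 0
  col 2: 0 + 1 + 0 (carry in) = 1 → bit 1, carry out 0
  col 3: 1 + 0 + 0 (carry in) = 1 → bit 1, carry out 0
  col 4: 1 + 0 + 0 (carry in) = 1 → bit 1, carry out 0
  col 5: 0 + 0 + 0 (carry in) = 0 → bit 0, carry out 0
  col 6: 0 + 0 + 0 (carry in) = 0 → bit 0, carry out 0
  col 7: 1 + 1 + 0 (carry in) = 2 → bit 0, carry out 1
  col 8: 1 + 1 + 1 (carry in) = 3 → bit 1, carry out 1
  col 9: 1 + 1 + 1 (carry in) = 3 → bit 1, carry out 1
  col 10: 0 + 0 + 1 (carry in) = 1 → bit 1, carry out 0
Reading bits MSB→LSB: 11100011110
Strip leading zeros: 11100011110
= 11100011110


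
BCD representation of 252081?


Each digit → 4-bit binary:
  2 → 0010
  5 → 0101
  2 → 0010
  0 → 0000
  8 → 1000
  1 → 0001
= 0010 0101 0010 0000 1000 0001


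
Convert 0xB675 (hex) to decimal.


Positional values:
Position 0: 5 × 16^0 = 5 × 1 = 5
Position 1: 7 × 16^1 = 7 × 16 = 112
Position 2: 6 × 16^2 = 6 × 256 = 1536
Position 3: B × 16^3 = 11 × 4096 = 45056
Sum = 5 + 112 + 1536 + 45056
= 46709


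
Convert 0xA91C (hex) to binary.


Each hex digit → 4 binary bits:
  A = 1010
  9 = 1001
  1 = 0001
  C = 1100
Concatenate: 1010 1001 0001 1100
= 1010100100011100


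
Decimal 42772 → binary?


Divide by 2 repeatedly:
42772 ÷ 2 = 21386 remainder 0
21386 ÷ 2 = 10693 remainder 0
10693 ÷ 2 = 5346 remainder 1
5346 ÷ 2 = 2673 remainder 0
2673 ÷ 2 = 1336 remainder 1
1336 ÷ 2 = 668 remainder 0
668 ÷ 2 = 334 remainder 0
334 ÷ 2 = 167 remainder 0
167 ÷ 2 = 83 remainder 1
83 ÷ 2 = 41 remainder 1
41 ÷ 2 = 20 remainder 1
20 ÷ 2 = 10 remainder 0
10 ÷ 2 = 5 remainder 0
5 ÷ 2 = 2 remainder 1
2 ÷ 2 = 1 remainder 0
1 ÷ 2 = 0 remainder 1
Reading remainders bottom-up:
= 1010011100010100


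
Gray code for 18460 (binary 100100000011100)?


Binary: 100100000011100
Gray code: G = B XOR (B >> 1)
B >> 1 = 010010000001110
100100000011100 XOR 010010000001110:
  1 XOR 0 = 1
  0 XOR 1 = 1
  0 XOR 0 = 0
  1 XOR 0 = 1
  0 XOR 1 = 1
  0 XOR 0 = 0
  0 XOR 0 = 0
  0 XOR 0 = 0
  0 XOR 0 = 0
  0 XOR 0 = 0
  1 XOR 0 = 1
  1 XOR 1 = 0
  1 XOR 1 = 0
  0 XOR 1 = 1
  0 XOR 0 = 0
= 110110000010010


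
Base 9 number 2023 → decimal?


Positional values (base 9):
  3 × 9^0 = 3 × 1 = 3
  2 × 9^1 = 2 × 9 = 18
  0 × 9^2 = 0 × 81 = 0
  2 × 9^3 = 2 × 729 = 1458
Sum = 3 + 18 + 0 + 1458
= 1479


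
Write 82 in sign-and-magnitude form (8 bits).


Sign bit: 0 (positive)
Magnitude: 82 = 1010010
= 01010010


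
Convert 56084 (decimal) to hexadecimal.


Divide by 16 repeatedly:
56084 ÷ 16 = 3505 remainder 4 (4)
3505 ÷ 16 = 219 remainder 1 (1)
219 ÷ 16 = 13 remainder 11 (B)
13 ÷ 16 = 0 remainder 13 (D)
Reading remainders bottom-up:
= 0xDB14


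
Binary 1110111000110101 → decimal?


Positional values:
Bit 0: 1 × 2^0 = 1
Bit 2: 1 × 2^2 = 4
Bit 4: 1 × 2^4 = 16
Bit 5: 1 × 2^5 = 32
Bit 9: 1 × 2^9 = 512
Bit 10: 1 × 2^10 = 1024
Bit 11: 1 × 2^11 = 2048
Bit 13: 1 × 2^13 = 8192
Bit 14: 1 × 2^14 = 16384
Bit 15: 1 × 2^15 = 32768
Sum = 1 + 4 + 16 + 32 + 512 + 1024 + 2048 + 8192 + 16384 + 32768
= 60981


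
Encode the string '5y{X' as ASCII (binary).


String: '5y{X'  (4 characters)
Per-character ASCII lookup:
  '5': digits start at 48: '5' = 48 + 5 = 53 → 110101
  'y': lowercase starts at 97: 'y' = 97 + 24 = 121 → 1111001
  '{': special character: '{' = 123 → 1111011
  'X': uppercase starts at 65: 'X' = 65 + 23 = 88 → 1011000
= 110101 1111001 1111011 1011000


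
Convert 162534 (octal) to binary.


Each octal digit → 3 binary bits:
  1 = 001
  6 = 110
  2 = 010
  5 = 101
  3 = 011
  4 = 100
Concatenate: 001 110 010 101 011 100
= 001110010101011100


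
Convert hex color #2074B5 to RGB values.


Hex: #2074B5
R = 20₁₆ = 32
G = 74₁₆ = 116
B = B5₁₆ = 181
= RGB(32, 116, 181)


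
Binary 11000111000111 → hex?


Group into 4-bit nibbles: 0011000111000111
  0011 = 3
  0001 = 1
  1100 = C
  0111 = 7
= 0x31C7


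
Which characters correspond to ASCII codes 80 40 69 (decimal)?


Codes (decimal): 80 40 69
Per-code ASCII lookup:
  80  (range 65-90: uppercase, 80 - 65 = 15) → 'P'
  40  (special character) → '('
  69  (range 65-90: uppercase, 69 - 65 = 4) → 'E'
= 'P(E'


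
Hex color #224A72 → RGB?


Hex: #224A72
R = 22₁₆ = 34
G = 4A₁₆ = 74
B = 72₁₆ = 114
= RGB(34, 74, 114)


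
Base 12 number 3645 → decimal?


Positional values (base 12):
  5 × 12^0 = 5 × 1 = 5
  4 × 12^1 = 4 × 12 = 48
  6 × 12^2 = 6 × 144 = 864
  3 × 12^3 = 3 × 1728 = 5184
Sum = 5 + 48 + 864 + 5184
= 6101


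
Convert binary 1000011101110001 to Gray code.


Binary: 1000011101110001
Gray code: G = B XOR (B >> 1)
B >> 1 = 0100001110111000
1000011101110001 XOR 0100001110111000:
  1 XOR 0 = 1
  0 XOR 1 = 1
  0 XOR 0 = 0
  0 XOR 0 = 0
  0 XOR 0 = 0
  1 XOR 0 = 1
  1 XOR 1 = 0
  1 XOR 1 = 0
  0 XOR 1 = 1
  1 XOR 0 = 1
  1 XOR 1 = 0
  1 XOR 1 = 0
  0 XOR 1 = 1
  0 XOR 0 = 0
  0 XOR 0 = 0
  1 XOR 0 = 1
= 1100010011001001


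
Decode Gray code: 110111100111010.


Gray code: 110111100111010
MSB stays the same: 1
Each subsequent bit = prev_binary XOR current_gray:
  B[1] = 1 XOR 1 = 0
  B[2] = 0 XOR 0 = 0
  B[3] = 0 XOR 1 = 1
  B[4] = 1 XOR 1 = 0
  B[5] = 0 XOR 1 = 1
  B[6] = 1 XOR 1 = 0
  B[7] = 0 XOR 0 = 0
  B[8] = 0 XOR 0 = 0
  B[9] = 0 XOR 1 = 1
  B[10] = 1 XOR 1 = 0
  B[11] = 0 XOR 1 = 1
  B[12] = 1 XOR 0 = 1
  B[13] = 1 XOR 1 = 0
  B[14] = 0 XOR 0 = 0
= 100101000101100 (18988 decimal)


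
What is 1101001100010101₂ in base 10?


Positional values:
Bit 0: 1 × 2^0 = 1
Bit 2: 1 × 2^2 = 4
Bit 4: 1 × 2^4 = 16
Bit 8: 1 × 2^8 = 256
Bit 9: 1 × 2^9 = 512
Bit 12: 1 × 2^12 = 4096
Bit 14: 1 × 2^14 = 16384
Bit 15: 1 × 2^15 = 32768
Sum = 1 + 4 + 16 + 256 + 512 + 4096 + 16384 + 32768
= 54037


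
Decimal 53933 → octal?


Divide by 8 repeatedly:
53933 ÷ 8 = 6741 remainder 5
6741 ÷ 8 = 842 remainder 5
842 ÷ 8 = 105 remainder 2
105 ÷ 8 = 13 remainder 1
13 ÷ 8 = 1 remainder 5
1 ÷ 8 = 0 remainder 1
Reading remainders bottom-up:
= 0o151255


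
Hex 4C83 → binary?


Each hex digit → 4 binary bits:
  4 = 0100
  C = 1100
  8 = 1000
  3 = 0011
Concatenate: 0100 1100 1000 0011
= 0100110010000011


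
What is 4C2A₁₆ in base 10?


Positional values:
Position 0: A × 16^0 = 10 × 1 = 10
Position 1: 2 × 16^1 = 2 × 16 = 32
Position 2: C × 16^2 = 12 × 256 = 3072
Position 3: 4 × 16^3 = 4 × 4096 = 16384
Sum = 10 + 32 + 3072 + 16384
= 19498


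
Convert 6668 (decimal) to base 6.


Divide by 6 repeatedly:
6668 ÷ 6 = 1111 remainder 2
1111 ÷ 6 = 185 remainder 1
185 ÷ 6 = 30 remainder 5
30 ÷ 6 = 5 remainder 0
5 ÷ 6 = 0 remainder 5
Reading remainders bottom-up:
= 50512


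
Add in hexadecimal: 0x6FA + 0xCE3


Align and add column by column (LSB to MSB, each column mod 16 with carry):
  06FA
+ 0CE3
  ----
  col 0: A(10) + 3(3) + 0 (carry in) = 13 → D(13), carry out 0
  col 1: F(15) + E(14) + 0 (carry in) = 29 → D(13), carry out 1
  col 2: 6(6) + C(12) + 1 (carry in) = 19 → 3(3), carry out 1
  col 3: 0(0) + 0(0) + 1 (carry in) = 1 → 1(1), carry out 0
Reading digits MSB→LSB: 13DD
Strip leading zeros: 13DD
= 0x13DD


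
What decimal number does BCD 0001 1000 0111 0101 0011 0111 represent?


Each 4-bit group → digit:
  0001 → 1
  1000 → 8
  0111 → 7
  0101 → 5
  0011 → 3
  0111 → 7
= 187537


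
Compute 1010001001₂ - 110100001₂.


Align and subtract column by column (LSB to MSB, borrowing when needed):
  1010001001
- 0110100001
  ----------
  col 0: (1 - 0 borrow-in) - 1 → 1 - 1 = 0, borrow out 0
  col 1: (0 - 0 borrow-in) - 0 → 0 - 0 = 0, borrow out 0
  col 2: (0 - 0 borrow-in) - 0 → 0 - 0 = 0, borrow out 0
  col 3: (1 - 0 borrow-in) - 0 → 1 - 0 = 1, borrow out 0
  col 4: (0 - 0 borrow-in) - 0 → 0 - 0 = 0, borrow out 0
  col 5: (0 - 0 borrow-in) - 1 → borrow from next column: (0+2) - 1 = 1, borrow out 1
  col 6: (0 - 1 borrow-in) - 0 → borrow from next column: (-1+2) - 0 = 1, borrow out 1
  col 7: (1 - 1 borrow-in) - 1 → borrow from next column: (0+2) - 1 = 1, borrow out 1
  col 8: (0 - 1 borrow-in) - 1 → borrow from next column: (-1+2) - 1 = 0, borrow out 1
  col 9: (1 - 1 borrow-in) - 0 → 0 - 0 = 0, borrow out 0
Reading bits MSB→LSB: 0011101000
Strip leading zeros: 11101000
= 11101000


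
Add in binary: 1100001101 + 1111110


Align and add column by column (LSB to MSB, carry propagating):
  01100001101
+ 00001111110
  -----------
  col 0: 1 + 0 + 0 (carry in) = 1 → bit 1, carry out 0
  col 1: 0 + 1 + 0 (carry in) = 1 → bit 1, carry out 0
  col 2: 1 + 1 + 0 (carry in) = 2 → bit 0, carry out 1
  col 3: 1 + 1 + 1 (carry in) = 3 → bit 1, carry out 1
  col 4: 0 + 1 + 1 (carry in) = 2 → bit 0, carry out 1
  col 5: 0 + 1 + 1 (carry in) = 2 → bit 0, carry out 1
  col 6: 0 + 1 + 1 (carry in) = 2 → bit 0, carry out 1
  col 7: 0 + 0 + 1 (carry in) = 1 → bit 1, carry out 0
  col 8: 1 + 0 + 0 (carry in) = 1 → bit 1, carry out 0
  col 9: 1 + 0 + 0 (carry in) = 1 → bit 1, carry out 0
  col 10: 0 + 0 + 0 (carry in) = 0 → bit 0, carry out 0
Reading bits MSB→LSB: 01110001011
Strip leading zeros: 1110001011
= 1110001011


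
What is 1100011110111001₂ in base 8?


Group into 3-bit groups: 001100011110111001
  001 = 1
  100 = 4
  011 = 3
  110 = 6
  111 = 7
  001 = 1
= 0o143671


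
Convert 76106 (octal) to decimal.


Positional values:
Position 0: 6 × 8^0 = 6
Position 1: 0 × 8^1 = 0
Position 2: 1 × 8^2 = 64
Position 3: 6 × 8^3 = 3072
Position 4: 7 × 8^4 = 28672
Sum = 6 + 0 + 64 + 3072 + 28672
= 31814


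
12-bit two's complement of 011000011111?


Original: 011000011111
Step 1 - Invert all bits: 100111100000
Step 2 - Add 1: 100111100000 + 1
= 100111100001 (represents -1567)


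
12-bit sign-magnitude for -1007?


Sign bit: 1 (negative)
Magnitude: 1007 = 01111101111
= 101111101111


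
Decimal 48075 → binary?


Divide by 2 repeatedly:
48075 ÷ 2 = 24037 remainder 1
24037 ÷ 2 = 12018 remainder 1
12018 ÷ 2 = 6009 remainder 0
6009 ÷ 2 = 3004 remainder 1
3004 ÷ 2 = 1502 remainder 0
1502 ÷ 2 = 751 remainder 0
751 ÷ 2 = 375 remainder 1
375 ÷ 2 = 187 remainder 1
187 ÷ 2 = 93 remainder 1
93 ÷ 2 = 46 remainder 1
46 ÷ 2 = 23 remainder 0
23 ÷ 2 = 11 remainder 1
11 ÷ 2 = 5 remainder 1
5 ÷ 2 = 2 remainder 1
2 ÷ 2 = 1 remainder 0
1 ÷ 2 = 0 remainder 1
Reading remainders bottom-up:
= 1011101111001011


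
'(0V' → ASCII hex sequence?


String: '(0V'  (3 characters)
Per-character ASCII lookup:
  '(': special character: '(' = 40 → 0x28
  '0': digits start at 48: '0' = 48 + 0 = 48 → 0x30
  'V': uppercase starts at 65: 'V' = 65 + 21 = 86 → 0x56
= 0x28 0x30 0x56


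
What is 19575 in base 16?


Divide by 16 repeatedly:
19575 ÷ 16 = 1223 remainder 7 (7)
1223 ÷ 16 = 76 remainder 7 (7)
76 ÷ 16 = 4 remainder 12 (C)
4 ÷ 16 = 0 remainder 4 (4)
Reading remainders bottom-up:
= 0x4C77


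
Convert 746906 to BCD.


Each digit → 4-bit binary:
  7 → 0111
  4 → 0100
  6 → 0110
  9 → 1001
  0 → 0000
  6 → 0110
= 0111 0100 0110 1001 0000 0110


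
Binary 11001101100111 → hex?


Group into 4-bit nibbles: 0011001101100111
  0011 = 3
  0011 = 3
  0110 = 6
  0111 = 7
= 0x3367


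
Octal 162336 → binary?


Each octal digit → 3 binary bits:
  1 = 001
  6 = 110
  2 = 010
  3 = 011
  3 = 011
  6 = 110
Concatenate: 001 110 010 011 011 110
= 001110010011011110


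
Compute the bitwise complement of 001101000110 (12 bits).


Original: 001101000110
Invert all bits:
  bit 0: 0 → 1
  bit 1: 0 → 1
  bit 2: 1 → 0
  bit 3: 1 → 0
  bit 4: 0 → 1
  bit 5: 1 → 0
  bit 6: 0 → 1
  bit 7: 0 → 1
  bit 8: 0 → 1
  bit 9: 1 → 0
  bit 10: 1 → 0
  bit 11: 0 → 1
= 110010111001


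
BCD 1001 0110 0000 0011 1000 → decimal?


Each 4-bit group → digit:
  1001 → 9
  0110 → 6
  0000 → 0
  0011 → 3
  1000 → 8
= 96038


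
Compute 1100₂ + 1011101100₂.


Align and add column by column (LSB to MSB, carry propagating):
  00000001100
+ 01011101100
  -----------
  col 0: 0 + 0 + 0 (carry in) = 0 → bit 0, carry out 0
  col 1: 0 + 0 + 0 (carry in) = 0 → bit 0, carry out 0
  col 2: 1 + 1 + 0 (carry in) = 2 → bit 0, carry out 1
  col 3: 1 + 1 + 1 (carry in) = 3 → bit 1, carry out 1
  col 4: 0 + 0 + 1 (carry in) = 1 → bit 1, carry out 0
  col 5: 0 + 1 + 0 (carry in) = 1 → bit 1, carry out 0
  col 6: 0 + 1 + 0 (carry in) = 1 → bit 1, carry out 0
  col 7: 0 + 1 + 0 (carry in) = 1 → bit 1, carry out 0
  col 8: 0 + 0 + 0 (carry in) = 0 → bit 0, carry out 0
  col 9: 0 + 1 + 0 (carry in) = 1 → bit 1, carry out 0
  col 10: 0 + 0 + 0 (carry in) = 0 → bit 0, carry out 0
Reading bits MSB→LSB: 01011111000
Strip leading zeros: 1011111000
= 1011111000


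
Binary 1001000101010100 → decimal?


Positional values:
Bit 2: 1 × 2^2 = 4
Bit 4: 1 × 2^4 = 16
Bit 6: 1 × 2^6 = 64
Bit 8: 1 × 2^8 = 256
Bit 12: 1 × 2^12 = 4096
Bit 15: 1 × 2^15 = 32768
Sum = 4 + 16 + 64 + 256 + 4096 + 32768
= 37204


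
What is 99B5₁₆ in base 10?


Positional values:
Position 0: 5 × 16^0 = 5 × 1 = 5
Position 1: B × 16^1 = 11 × 16 = 176
Position 2: 9 × 16^2 = 9 × 256 = 2304
Position 3: 9 × 16^3 = 9 × 4096 = 36864
Sum = 5 + 176 + 2304 + 36864
= 39349


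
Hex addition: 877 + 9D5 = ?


Align and add column by column (LSB to MSB, each column mod 16 with carry):
  0877
+ 09D5
  ----
  col 0: 7(7) + 5(5) + 0 (carry in) = 12 → C(12), carry out 0
  col 1: 7(7) + D(13) + 0 (carry in) = 20 → 4(4), carry out 1
  col 2: 8(8) + 9(9) + 1 (carry in) = 18 → 2(2), carry out 1
  col 3: 0(0) + 0(0) + 1 (carry in) = 1 → 1(1), carry out 0
Reading digits MSB→LSB: 124C
Strip leading zeros: 124C
= 0x124C


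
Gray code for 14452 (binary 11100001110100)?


Binary: 11100001110100
Gray code: G = B XOR (B >> 1)
B >> 1 = 01110000111010
11100001110100 XOR 01110000111010:
  1 XOR 0 = 1
  1 XOR 1 = 0
  1 XOR 1 = 0
  0 XOR 1 = 1
  0 XOR 0 = 0
  0 XOR 0 = 0
  0 XOR 0 = 0
  1 XOR 0 = 1
  1 XOR 1 = 0
  1 XOR 1 = 0
  0 XOR 1 = 1
  1 XOR 0 = 1
  0 XOR 1 = 1
  0 XOR 0 = 0
= 10010001001110


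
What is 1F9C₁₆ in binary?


Each hex digit → 4 binary bits:
  1 = 0001
  F = 1111
  9 = 1001
  C = 1100
Concatenate: 0001 1111 1001 1100
= 0001111110011100


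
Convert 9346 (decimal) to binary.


Divide by 2 repeatedly:
9346 ÷ 2 = 4673 remainder 0
4673 ÷ 2 = 2336 remainder 1
2336 ÷ 2 = 1168 remainder 0
1168 ÷ 2 = 584 remainder 0
584 ÷ 2 = 292 remainder 0
292 ÷ 2 = 146 remainder 0
146 ÷ 2 = 73 remainder 0
73 ÷ 2 = 36 remainder 1
36 ÷ 2 = 18 remainder 0
18 ÷ 2 = 9 remainder 0
9 ÷ 2 = 4 remainder 1
4 ÷ 2 = 2 remainder 0
2 ÷ 2 = 1 remainder 0
1 ÷ 2 = 0 remainder 1
Reading remainders bottom-up:
= 10010010000010


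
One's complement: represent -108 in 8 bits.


Original: 01101100
Invert all bits:
  bit 0: 0 → 1
  bit 1: 1 → 0
  bit 2: 1 → 0
  bit 3: 0 → 1
  bit 4: 1 → 0
  bit 5: 1 → 0
  bit 6: 0 → 1
  bit 7: 0 → 1
= 10010011


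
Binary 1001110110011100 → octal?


Group into 3-bit groups: 001001110110011100
  001 = 1
  001 = 1
  110 = 6
  110 = 6
  011 = 3
  100 = 4
= 0o116634


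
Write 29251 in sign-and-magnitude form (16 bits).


Sign bit: 0 (positive)
Magnitude: 29251 = 111001001000011
= 0111001001000011


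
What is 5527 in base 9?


Divide by 9 repeatedly:
5527 ÷ 9 = 614 remainder 1
614 ÷ 9 = 68 remainder 2
68 ÷ 9 = 7 remainder 5
7 ÷ 9 = 0 remainder 7
Reading remainders bottom-up:
= 7521


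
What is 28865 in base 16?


Divide by 16 repeatedly:
28865 ÷ 16 = 1804 remainder 1 (1)
1804 ÷ 16 = 112 remainder 12 (C)
112 ÷ 16 = 7 remainder 0 (0)
7 ÷ 16 = 0 remainder 7 (7)
Reading remainders bottom-up:
= 0x70C1


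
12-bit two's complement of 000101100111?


Original: 000101100111
Step 1 - Invert all bits: 111010011000
Step 2 - Add 1: 111010011000 + 1
= 111010011001 (represents -359)


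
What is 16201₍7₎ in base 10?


Positional values (base 7):
  1 × 7^0 = 1 × 1 = 1
  0 × 7^1 = 0 × 7 = 0
  2 × 7^2 = 2 × 49 = 98
  6 × 7^3 = 6 × 343 = 2058
  1 × 7^4 = 1 × 2401 = 2401
Sum = 1 + 0 + 98 + 2058 + 2401
= 4558


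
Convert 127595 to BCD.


Each digit → 4-bit binary:
  1 → 0001
  2 → 0010
  7 → 0111
  5 → 0101
  9 → 1001
  5 → 0101
= 0001 0010 0111 0101 1001 0101


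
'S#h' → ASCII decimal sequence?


String: 'S#h'  (3 characters)
Per-character ASCII lookup:
  'S': uppercase starts at 65: 'S' = 65 + 18 = 83
  '#': special character: '#' = 35
  'h': lowercase starts at 97: 'h' = 97 + 7 = 104
= 83 35 104


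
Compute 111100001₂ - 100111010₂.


Align and subtract column by column (LSB to MSB, borrowing when needed):
  111100001
- 100111010
  ---------
  col 0: (1 - 0 borrow-in) - 0 → 1 - 0 = 1, borrow out 0
  col 1: (0 - 0 borrow-in) - 1 → borrow from next column: (0+2) - 1 = 1, borrow out 1
  col 2: (0 - 1 borrow-in) - 0 → borrow from next column: (-1+2) - 0 = 1, borrow out 1
  col 3: (0 - 1 borrow-in) - 1 → borrow from next column: (-1+2) - 1 = 0, borrow out 1
  col 4: (0 - 1 borrow-in) - 1 → borrow from next column: (-1+2) - 1 = 0, borrow out 1
  col 5: (1 - 1 borrow-in) - 1 → borrow from next column: (0+2) - 1 = 1, borrow out 1
  col 6: (1 - 1 borrow-in) - 0 → 0 - 0 = 0, borrow out 0
  col 7: (1 - 0 borrow-in) - 0 → 1 - 0 = 1, borrow out 0
  col 8: (1 - 0 borrow-in) - 1 → 1 - 1 = 0, borrow out 0
Reading bits MSB→LSB: 010100111
Strip leading zeros: 10100111
= 10100111


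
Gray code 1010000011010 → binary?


Gray code: 1010000011010
MSB stays the same: 1
Each subsequent bit = prev_binary XOR current_gray:
  B[1] = 1 XOR 0 = 1
  B[2] = 1 XOR 1 = 0
  B[3] = 0 XOR 0 = 0
  B[4] = 0 XOR 0 = 0
  B[5] = 0 XOR 0 = 0
  B[6] = 0 XOR 0 = 0
  B[7] = 0 XOR 0 = 0
  B[8] = 0 XOR 1 = 1
  B[9] = 1 XOR 1 = 0
  B[10] = 0 XOR 0 = 0
  B[11] = 0 XOR 1 = 1
  B[12] = 1 XOR 0 = 1
= 1100000010011 (6163 decimal)


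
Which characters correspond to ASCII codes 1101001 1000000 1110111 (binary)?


Codes (binary): 1101001 1000000 1110111
Per-code ASCII lookup:
  1101001 = 105  (range 97-122: lowercase, 105 - 97 = 8) → 'i'
  1000000 = 64  (special character) → '@'
  1110111 = 119  (range 97-122: lowercase, 119 - 97 = 22) → 'w'
= 'i@w'


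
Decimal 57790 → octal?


Divide by 8 repeatedly:
57790 ÷ 8 = 7223 remainder 6
7223 ÷ 8 = 902 remainder 7
902 ÷ 8 = 112 remainder 6
112 ÷ 8 = 14 remainder 0
14 ÷ 8 = 1 remainder 6
1 ÷ 8 = 0 remainder 1
Reading remainders bottom-up:
= 0o160676


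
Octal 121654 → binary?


Each octal digit → 3 binary bits:
  1 = 001
  2 = 010
  1 = 001
  6 = 110
  5 = 101
  4 = 100
Concatenate: 001 010 001 110 101 100
= 001010001110101100


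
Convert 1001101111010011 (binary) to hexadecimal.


Group into 4-bit nibbles: 1001101111010011
  1001 = 9
  1011 = B
  1101 = D
  0011 = 3
= 0x9BD3


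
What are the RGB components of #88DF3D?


Hex: #88DF3D
R = 88₁₆ = 136
G = DF₁₆ = 223
B = 3D₁₆ = 61
= RGB(136, 223, 61)


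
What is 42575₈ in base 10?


Positional values:
Position 0: 5 × 8^0 = 5
Position 1: 7 × 8^1 = 56
Position 2: 5 × 8^2 = 320
Position 3: 2 × 8^3 = 1024
Position 4: 4 × 8^4 = 16384
Sum = 5 + 56 + 320 + 1024 + 16384
= 17789


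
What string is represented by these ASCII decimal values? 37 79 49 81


Codes (decimal): 37 79 49 81
Per-code ASCII lookup:
  37  (special character) → '%'
  79  (range 65-90: uppercase, 79 - 65 = 14) → 'O'
  49  (range 48-57: digits, 49 - 48 = 1) → '1'
  81  (range 65-90: uppercase, 81 - 65 = 16) → 'Q'
= '%O1Q'


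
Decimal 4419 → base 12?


Divide by 12 repeatedly:
4419 ÷ 12 = 368 remainder 3
368 ÷ 12 = 30 remainder 8
30 ÷ 12 = 2 remainder 6
2 ÷ 12 = 0 remainder 2
Reading remainders bottom-up:
= 2683


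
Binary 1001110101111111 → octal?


Group into 3-bit groups: 001001110101111111
  001 = 1
  001 = 1
  110 = 6
  101 = 5
  111 = 7
  111 = 7
= 0o116577


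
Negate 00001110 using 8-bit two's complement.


Original: 00001110
Step 1 - Invert all bits: 11110001
Step 2 - Add 1: 11110001 + 1
= 11110010 (represents -14)


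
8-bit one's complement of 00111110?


Original: 00111110
Invert all bits:
  bit 0: 0 → 1
  bit 1: 0 → 1
  bit 2: 1 → 0
  bit 3: 1 → 0
  bit 4: 1 → 0
  bit 5: 1 → 0
  bit 6: 1 → 0
  bit 7: 0 → 1
= 11000001


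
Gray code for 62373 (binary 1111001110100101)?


Binary: 1111001110100101
Gray code: G = B XOR (B >> 1)
B >> 1 = 0111100111010010
1111001110100101 XOR 0111100111010010:
  1 XOR 0 = 1
  1 XOR 1 = 0
  1 XOR 1 = 0
  1 XOR 1 = 0
  0 XOR 1 = 1
  0 XOR 0 = 0
  1 XOR 0 = 1
  1 XOR 1 = 0
  1 XOR 1 = 0
  0 XOR 1 = 1
  1 XOR 0 = 1
  0 XOR 1 = 1
  0 XOR 0 = 0
  1 XOR 0 = 1
  0 XOR 1 = 1
  1 XOR 0 = 1
= 1000101001110111


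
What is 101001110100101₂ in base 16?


Group into 4-bit nibbles: 0101001110100101
  0101 = 5
  0011 = 3
  1010 = A
  0101 = 5
= 0x53A5


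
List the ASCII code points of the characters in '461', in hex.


String: '461'  (3 characters)
Per-character ASCII lookup:
  '4': digits start at 48: '4' = 48 + 4 = 52 → 0x34
  '6': digits start at 48: '6' = 48 + 6 = 54 → 0x36
  '1': digits start at 48: '1' = 48 + 1 = 49 → 0x31
= 0x34 0x36 0x31


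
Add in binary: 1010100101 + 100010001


Align and add column by column (LSB to MSB, carry propagating):
  01010100101
+ 00100010001
  -----------
  col 0: 1 + 1 + 0 (carry in) = 2 → bit 0, carry out 1
  col 1: 0 + 0 + 1 (carry in) = 1 → bit 1, carry out 0
  col 2: 1 + 0 + 0 (carry in) = 1 → bit 1, carry out 0
  col 3: 0 + 0 + 0 (carry in) = 0 → bit 0, carry out 0
  col 4: 0 + 1 + 0 (carry in) = 1 → bit 1, carry out 0
  col 5: 1 + 0 + 0 (carry in) = 1 → bit 1, carry out 0
  col 6: 0 + 0 + 0 (carry in) = 0 → bit 0, carry out 0
  col 7: 1 + 0 + 0 (carry in) = 1 → bit 1, carry out 0
  col 8: 0 + 1 + 0 (carry in) = 1 → bit 1, carry out 0
  col 9: 1 + 0 + 0 (carry in) = 1 → bit 1, carry out 0
  col 10: 0 + 0 + 0 (carry in) = 0 → bit 0, carry out 0
Reading bits MSB→LSB: 01110110110
Strip leading zeros: 1110110110
= 1110110110


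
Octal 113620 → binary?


Each octal digit → 3 binary bits:
  1 = 001
  1 = 001
  3 = 011
  6 = 110
  2 = 010
  0 = 000
Concatenate: 001 001 011 110 010 000
= 001001011110010000


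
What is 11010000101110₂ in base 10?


Positional values:
Bit 1: 1 × 2^1 = 2
Bit 2: 1 × 2^2 = 4
Bit 3: 1 × 2^3 = 8
Bit 5: 1 × 2^5 = 32
Bit 10: 1 × 2^10 = 1024
Bit 12: 1 × 2^12 = 4096
Bit 13: 1 × 2^13 = 8192
Sum = 2 + 4 + 8 + 32 + 1024 + 4096 + 8192
= 13358


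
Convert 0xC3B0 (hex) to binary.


Each hex digit → 4 binary bits:
  C = 1100
  3 = 0011
  B = 1011
  0 = 0000
Concatenate: 1100 0011 1011 0000
= 1100001110110000


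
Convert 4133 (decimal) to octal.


Divide by 8 repeatedly:
4133 ÷ 8 = 516 remainder 5
516 ÷ 8 = 64 remainder 4
64 ÷ 8 = 8 remainder 0
8 ÷ 8 = 1 remainder 0
1 ÷ 8 = 0 remainder 1
Reading remainders bottom-up:
= 0o10045


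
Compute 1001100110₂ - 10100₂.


Align and subtract column by column (LSB to MSB, borrowing when needed):
  1001100110
- 0000010100
  ----------
  col 0: (0 - 0 borrow-in) - 0 → 0 - 0 = 0, borrow out 0
  col 1: (1 - 0 borrow-in) - 0 → 1 - 0 = 1, borrow out 0
  col 2: (1 - 0 borrow-in) - 1 → 1 - 1 = 0, borrow out 0
  col 3: (0 - 0 borrow-in) - 0 → 0 - 0 = 0, borrow out 0
  col 4: (0 - 0 borrow-in) - 1 → borrow from next column: (0+2) - 1 = 1, borrow out 1
  col 5: (1 - 1 borrow-in) - 0 → 0 - 0 = 0, borrow out 0
  col 6: (1 - 0 borrow-in) - 0 → 1 - 0 = 1, borrow out 0
  col 7: (0 - 0 borrow-in) - 0 → 0 - 0 = 0, borrow out 0
  col 8: (0 - 0 borrow-in) - 0 → 0 - 0 = 0, borrow out 0
  col 9: (1 - 0 borrow-in) - 0 → 1 - 0 = 1, borrow out 0
Reading bits MSB→LSB: 1001010010
Strip leading zeros: 1001010010
= 1001010010


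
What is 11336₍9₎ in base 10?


Positional values (base 9):
  6 × 9^0 = 6 × 1 = 6
  3 × 9^1 = 3 × 9 = 27
  3 × 9^2 = 3 × 81 = 243
  1 × 9^3 = 1 × 729 = 729
  1 × 9^4 = 1 × 6561 = 6561
Sum = 6 + 27 + 243 + 729 + 6561
= 7566


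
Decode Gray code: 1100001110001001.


Gray code: 1100001110001001
MSB stays the same: 1
Each subsequent bit = prev_binary XOR current_gray:
  B[1] = 1 XOR 1 = 0
  B[2] = 0 XOR 0 = 0
  B[3] = 0 XOR 0 = 0
  B[4] = 0 XOR 0 = 0
  B[5] = 0 XOR 0 = 0
  B[6] = 0 XOR 1 = 1
  B[7] = 1 XOR 1 = 0
  B[8] = 0 XOR 1 = 1
  B[9] = 1 XOR 0 = 1
  B[10] = 1 XOR 0 = 1
  B[11] = 1 XOR 0 = 1
  B[12] = 1 XOR 1 = 0
  B[13] = 0 XOR 0 = 0
  B[14] = 0 XOR 0 = 0
  B[15] = 0 XOR 1 = 1
= 1000001011110001 (33521 decimal)


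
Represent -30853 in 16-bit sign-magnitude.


Sign bit: 1 (negative)
Magnitude: 30853 = 111100010000101
= 1111100010000101


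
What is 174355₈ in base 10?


Positional values:
Position 0: 5 × 8^0 = 5
Position 1: 5 × 8^1 = 40
Position 2: 3 × 8^2 = 192
Position 3: 4 × 8^3 = 2048
Position 4: 7 × 8^4 = 28672
Position 5: 1 × 8^5 = 32768
Sum = 5 + 40 + 192 + 2048 + 28672 + 32768
= 63725


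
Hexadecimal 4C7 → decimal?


Positional values:
Position 0: 7 × 16^0 = 7 × 1 = 7
Position 1: C × 16^1 = 12 × 16 = 192
Position 2: 4 × 16^2 = 4 × 256 = 1024
Sum = 7 + 192 + 1024
= 1223


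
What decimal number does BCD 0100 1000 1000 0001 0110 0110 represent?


Each 4-bit group → digit:
  0100 → 4
  1000 → 8
  1000 → 8
  0001 → 1
  0110 → 6
  0110 → 6
= 488166


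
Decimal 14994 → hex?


Divide by 16 repeatedly:
14994 ÷ 16 = 937 remainder 2 (2)
937 ÷ 16 = 58 remainder 9 (9)
58 ÷ 16 = 3 remainder 10 (A)
3 ÷ 16 = 0 remainder 3 (3)
Reading remainders bottom-up:
= 0x3A92


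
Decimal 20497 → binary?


Divide by 2 repeatedly:
20497 ÷ 2 = 10248 remainder 1
10248 ÷ 2 = 5124 remainder 0
5124 ÷ 2 = 2562 remainder 0
2562 ÷ 2 = 1281 remainder 0
1281 ÷ 2 = 640 remainder 1
640 ÷ 2 = 320 remainder 0
320 ÷ 2 = 160 remainder 0
160 ÷ 2 = 80 remainder 0
80 ÷ 2 = 40 remainder 0
40 ÷ 2 = 20 remainder 0
20 ÷ 2 = 10 remainder 0
10 ÷ 2 = 5 remainder 0
5 ÷ 2 = 2 remainder 1
2 ÷ 2 = 1 remainder 0
1 ÷ 2 = 0 remainder 1
Reading remainders bottom-up:
= 101000000010001


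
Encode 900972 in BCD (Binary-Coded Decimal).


Each digit → 4-bit binary:
  9 → 1001
  0 → 0000
  0 → 0000
  9 → 1001
  7 → 0111
  2 → 0010
= 1001 0000 0000 1001 0111 0010


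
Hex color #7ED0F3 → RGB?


Hex: #7ED0F3
R = 7E₁₆ = 126
G = D0₁₆ = 208
B = F3₁₆ = 243
= RGB(126, 208, 243)


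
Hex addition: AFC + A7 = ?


Align and add column by column (LSB to MSB, each column mod 16 with carry):
  0AFC
+ 00A7
  ----
  col 0: C(12) + 7(7) + 0 (carry in) = 19 → 3(3), carry out 1
  col 1: F(15) + A(10) + 1 (carry in) = 26 → A(10), carry out 1
  col 2: A(10) + 0(0) + 1 (carry in) = 11 → B(11), carry out 0
  col 3: 0(0) + 0(0) + 0 (carry in) = 0 → 0(0), carry out 0
Reading digits MSB→LSB: 0BA3
Strip leading zeros: BA3
= 0xBA3


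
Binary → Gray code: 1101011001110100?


Binary: 1101011001110100
Gray code: G = B XOR (B >> 1)
B >> 1 = 0110101100111010
1101011001110100 XOR 0110101100111010:
  1 XOR 0 = 1
  1 XOR 1 = 0
  0 XOR 1 = 1
  1 XOR 0 = 1
  0 XOR 1 = 1
  1 XOR 0 = 1
  1 XOR 1 = 0
  0 XOR 1 = 1
  0 XOR 0 = 0
  1 XOR 0 = 1
  1 XOR 1 = 0
  1 XOR 1 = 0
  0 XOR 1 = 1
  1 XOR 0 = 1
  0 XOR 1 = 1
  0 XOR 0 = 0
= 1011110101001110


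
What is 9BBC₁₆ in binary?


Each hex digit → 4 binary bits:
  9 = 1001
  B = 1011
  B = 1011
  C = 1100
Concatenate: 1001 1011 1011 1100
= 1001101110111100


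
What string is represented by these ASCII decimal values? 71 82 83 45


Codes (decimal): 71 82 83 45
Per-code ASCII lookup:
  71  (range 65-90: uppercase, 71 - 65 = 6) → 'G'
  82  (range 65-90: uppercase, 82 - 65 = 17) → 'R'
  83  (range 65-90: uppercase, 83 - 65 = 18) → 'S'
  45  (special character) → '-'
= 'GRS-'


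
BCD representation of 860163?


Each digit → 4-bit binary:
  8 → 1000
  6 → 0110
  0 → 0000
  1 → 0001
  6 → 0110
  3 → 0011
= 1000 0110 0000 0001 0110 0011


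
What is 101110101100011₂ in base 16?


Group into 4-bit nibbles: 0101110101100011
  0101 = 5
  1101 = D
  0110 = 6
  0011 = 3
= 0x5D63


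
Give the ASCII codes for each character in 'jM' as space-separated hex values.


String: 'jM'  (2 characters)
Per-character ASCII lookup:
  'j': lowercase starts at 97: 'j' = 97 + 9 = 106 → 0x6A
  'M': uppercase starts at 65: 'M' = 65 + 12 = 77 → 0x4D
= 0x6A 0x4D


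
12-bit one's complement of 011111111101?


Original: 011111111101
Invert all bits:
  bit 0: 0 → 1
  bit 1: 1 → 0
  bit 2: 1 → 0
  bit 3: 1 → 0
  bit 4: 1 → 0
  bit 5: 1 → 0
  bit 6: 1 → 0
  bit 7: 1 → 0
  bit 8: 1 → 0
  bit 9: 1 → 0
  bit 10: 0 → 1
  bit 11: 1 → 0
= 100000000010


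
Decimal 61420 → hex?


Divide by 16 repeatedly:
61420 ÷ 16 = 3838 remainder 12 (C)
3838 ÷ 16 = 239 remainder 14 (E)
239 ÷ 16 = 14 remainder 15 (F)
14 ÷ 16 = 0 remainder 14 (E)
Reading remainders bottom-up:
= 0xEFEC


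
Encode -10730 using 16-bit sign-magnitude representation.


Sign bit: 1 (negative)
Magnitude: 10730 = 010100111101010
= 1010100111101010


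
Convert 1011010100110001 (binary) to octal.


Group into 3-bit groups: 001011010100110001
  001 = 1
  011 = 3
  010 = 2
  100 = 4
  110 = 6
  001 = 1
= 0o132461


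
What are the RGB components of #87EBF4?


Hex: #87EBF4
R = 87₁₆ = 135
G = EB₁₆ = 235
B = F4₁₆ = 244
= RGB(135, 235, 244)


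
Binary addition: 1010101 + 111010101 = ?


Align and add column by column (LSB to MSB, carry propagating):
  0001010101
+ 0111010101
  ----------
  col 0: 1 + 1 + 0 (carry in) = 2 → bit 0, carry out 1
  col 1: 0 + 0 + 1 (carry in) = 1 → bit 1, carry out 0
  col 2: 1 + 1 + 0 (carry in) = 2 → bit 0, carry out 1
  col 3: 0 + 0 + 1 (carry in) = 1 → bit 1, carry out 0
  col 4: 1 + 1 + 0 (carry in) = 2 → bit 0, carry out 1
  col 5: 0 + 0 + 1 (carry in) = 1 → bit 1, carry out 0
  col 6: 1 + 1 + 0 (carry in) = 2 → bit 0, carry out 1
  col 7: 0 + 1 + 1 (carry in) = 2 → bit 0, carry out 1
  col 8: 0 + 1 + 1 (carry in) = 2 → bit 0, carry out 1
  col 9: 0 + 0 + 1 (carry in) = 1 → bit 1, carry out 0
Reading bits MSB→LSB: 1000101010
Strip leading zeros: 1000101010
= 1000101010


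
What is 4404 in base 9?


Divide by 9 repeatedly:
4404 ÷ 9 = 489 remainder 3
489 ÷ 9 = 54 remainder 3
54 ÷ 9 = 6 remainder 0
6 ÷ 9 = 0 remainder 6
Reading remainders bottom-up:
= 6033


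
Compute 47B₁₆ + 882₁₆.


Align and add column by column (LSB to MSB, each column mod 16 with carry):
  047B
+ 0882
  ----
  col 0: B(11) + 2(2) + 0 (carry in) = 13 → D(13), carry out 0
  col 1: 7(7) + 8(8) + 0 (carry in) = 15 → F(15), carry out 0
  col 2: 4(4) + 8(8) + 0 (carry in) = 12 → C(12), carry out 0
  col 3: 0(0) + 0(0) + 0 (carry in) = 0 → 0(0), carry out 0
Reading digits MSB→LSB: 0CFD
Strip leading zeros: CFD
= 0xCFD


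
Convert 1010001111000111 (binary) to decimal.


Positional values:
Bit 0: 1 × 2^0 = 1
Bit 1: 1 × 2^1 = 2
Bit 2: 1 × 2^2 = 4
Bit 6: 1 × 2^6 = 64
Bit 7: 1 × 2^7 = 128
Bit 8: 1 × 2^8 = 256
Bit 9: 1 × 2^9 = 512
Bit 13: 1 × 2^13 = 8192
Bit 15: 1 × 2^15 = 32768
Sum = 1 + 2 + 4 + 64 + 128 + 256 + 512 + 8192 + 32768
= 41927


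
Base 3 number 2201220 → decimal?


Positional values (base 3):
  0 × 3^0 = 0 × 1 = 0
  2 × 3^1 = 2 × 3 = 6
  2 × 3^2 = 2 × 9 = 18
  1 × 3^3 = 1 × 27 = 27
  0 × 3^4 = 0 × 81 = 0
  2 × 3^5 = 2 × 243 = 486
  2 × 3^6 = 2 × 729 = 1458
Sum = 0 + 6 + 18 + 27 + 0 + 486 + 1458
= 1995


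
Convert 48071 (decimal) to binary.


Divide by 2 repeatedly:
48071 ÷ 2 = 24035 remainder 1
24035 ÷ 2 = 12017 remainder 1
12017 ÷ 2 = 6008 remainder 1
6008 ÷ 2 = 3004 remainder 0
3004 ÷ 2 = 1502 remainder 0
1502 ÷ 2 = 751 remainder 0
751 ÷ 2 = 375 remainder 1
375 ÷ 2 = 187 remainder 1
187 ÷ 2 = 93 remainder 1
93 ÷ 2 = 46 remainder 1
46 ÷ 2 = 23 remainder 0
23 ÷ 2 = 11 remainder 1
11 ÷ 2 = 5 remainder 1
5 ÷ 2 = 2 remainder 1
2 ÷ 2 = 1 remainder 0
1 ÷ 2 = 0 remainder 1
Reading remainders bottom-up:
= 1011101111000111


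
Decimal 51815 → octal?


Divide by 8 repeatedly:
51815 ÷ 8 = 6476 remainder 7
6476 ÷ 8 = 809 remainder 4
809 ÷ 8 = 101 remainder 1
101 ÷ 8 = 12 remainder 5
12 ÷ 8 = 1 remainder 4
1 ÷ 8 = 0 remainder 1
Reading remainders bottom-up:
= 0o145147


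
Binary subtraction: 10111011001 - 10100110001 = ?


Align and subtract column by column (LSB to MSB, borrowing when needed):
  10111011001
- 10100110001
  -----------
  col 0: (1 - 0 borrow-in) - 1 → 1 - 1 = 0, borrow out 0
  col 1: (0 - 0 borrow-in) - 0 → 0 - 0 = 0, borrow out 0
  col 2: (0 - 0 borrow-in) - 0 → 0 - 0 = 0, borrow out 0
  col 3: (1 - 0 borrow-in) - 0 → 1 - 0 = 1, borrow out 0
  col 4: (1 - 0 borrow-in) - 1 → 1 - 1 = 0, borrow out 0
  col 5: (0 - 0 borrow-in) - 1 → borrow from next column: (0+2) - 1 = 1, borrow out 1
  col 6: (1 - 1 borrow-in) - 0 → 0 - 0 = 0, borrow out 0
  col 7: (1 - 0 borrow-in) - 0 → 1 - 0 = 1, borrow out 0
  col 8: (1 - 0 borrow-in) - 1 → 1 - 1 = 0, borrow out 0
  col 9: (0 - 0 borrow-in) - 0 → 0 - 0 = 0, borrow out 0
  col 10: (1 - 0 borrow-in) - 1 → 1 - 1 = 0, borrow out 0
Reading bits MSB→LSB: 00010101000
Strip leading zeros: 10101000
= 10101000


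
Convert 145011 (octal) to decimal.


Positional values:
Position 0: 1 × 8^0 = 1
Position 1: 1 × 8^1 = 8
Position 2: 0 × 8^2 = 0
Position 3: 5 × 8^3 = 2560
Position 4: 4 × 8^4 = 16384
Position 5: 1 × 8^5 = 32768
Sum = 1 + 8 + 0 + 2560 + 16384 + 32768
= 51721


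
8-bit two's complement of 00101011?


Original: 00101011
Step 1 - Invert all bits: 11010100
Step 2 - Add 1: 11010100 + 1
= 11010101 (represents -43)


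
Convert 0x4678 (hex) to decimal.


Positional values:
Position 0: 8 × 16^0 = 8 × 1 = 8
Position 1: 7 × 16^1 = 7 × 16 = 112
Position 2: 6 × 16^2 = 6 × 256 = 1536
Position 3: 4 × 16^3 = 4 × 4096 = 16384
Sum = 8 + 112 + 1536 + 16384
= 18040


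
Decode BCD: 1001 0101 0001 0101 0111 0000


Each 4-bit group → digit:
  1001 → 9
  0101 → 5
  0001 → 1
  0101 → 5
  0111 → 7
  0000 → 0
= 951570


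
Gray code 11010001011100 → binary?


Gray code: 11010001011100
MSB stays the same: 1
Each subsequent bit = prev_binary XOR current_gray:
  B[1] = 1 XOR 1 = 0
  B[2] = 0 XOR 0 = 0
  B[3] = 0 XOR 1 = 1
  B[4] = 1 XOR 0 = 1
  B[5] = 1 XOR 0 = 1
  B[6] = 1 XOR 0 = 1
  B[7] = 1 XOR 1 = 0
  B[8] = 0 XOR 0 = 0
  B[9] = 0 XOR 1 = 1
  B[10] = 1 XOR 1 = 0
  B[11] = 0 XOR 1 = 1
  B[12] = 1 XOR 0 = 1
  B[13] = 1 XOR 0 = 1
= 10011110010111 (10135 decimal)


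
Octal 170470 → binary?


Each octal digit → 3 binary bits:
  1 = 001
  7 = 111
  0 = 000
  4 = 100
  7 = 111
  0 = 000
Concatenate: 001 111 000 100 111 000
= 001111000100111000


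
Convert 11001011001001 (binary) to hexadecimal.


Group into 4-bit nibbles: 0011001011001001
  0011 = 3
  0010 = 2
  1100 = C
  1001 = 9
= 0x32C9


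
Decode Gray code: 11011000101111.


Gray code: 11011000101111
MSB stays the same: 1
Each subsequent bit = prev_binary XOR current_gray:
  B[1] = 1 XOR 1 = 0
  B[2] = 0 XOR 0 = 0
  B[3] = 0 XOR 1 = 1
  B[4] = 1 XOR 1 = 0
  B[5] = 0 XOR 0 = 0
  B[6] = 0 XOR 0 = 0
  B[7] = 0 XOR 0 = 0
  B[8] = 0 XOR 1 = 1
  B[9] = 1 XOR 0 = 1
  B[10] = 1 XOR 1 = 0
  B[11] = 0 XOR 1 = 1
  B[12] = 1 XOR 1 = 0
  B[13] = 0 XOR 1 = 1
= 10010000110101 (9269 decimal)


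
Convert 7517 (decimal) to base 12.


Divide by 12 repeatedly:
7517 ÷ 12 = 626 remainder 5
626 ÷ 12 = 52 remainder 2
52 ÷ 12 = 4 remainder 4
4 ÷ 12 = 0 remainder 4
Reading remainders bottom-up:
= 4425


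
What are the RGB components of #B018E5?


Hex: #B018E5
R = B0₁₆ = 176
G = 18₁₆ = 24
B = E5₁₆ = 229
= RGB(176, 24, 229)


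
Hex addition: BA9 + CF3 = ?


Align and add column by column (LSB to MSB, each column mod 16 with carry):
  0BA9
+ 0CF3
  ----
  col 0: 9(9) + 3(3) + 0 (carry in) = 12 → C(12), carry out 0
  col 1: A(10) + F(15) + 0 (carry in) = 25 → 9(9), carry out 1
  col 2: B(11) + C(12) + 1 (carry in) = 24 → 8(8), carry out 1
  col 3: 0(0) + 0(0) + 1 (carry in) = 1 → 1(1), carry out 0
Reading digits MSB→LSB: 189C
Strip leading zeros: 189C
= 0x189C


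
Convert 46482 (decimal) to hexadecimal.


Divide by 16 repeatedly:
46482 ÷ 16 = 2905 remainder 2 (2)
2905 ÷ 16 = 181 remainder 9 (9)
181 ÷ 16 = 11 remainder 5 (5)
11 ÷ 16 = 0 remainder 11 (B)
Reading remainders bottom-up:
= 0xB592


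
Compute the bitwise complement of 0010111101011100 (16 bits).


Original: 0010111101011100
Invert all bits:
  bit 0: 0 → 1
  bit 1: 0 → 1
  bit 2: 1 → 0
  bit 3: 0 → 1
  bit 4: 1 → 0
  bit 5: 1 → 0
  bit 6: 1 → 0
  bit 7: 1 → 0
  bit 8: 0 → 1
  bit 9: 1 → 0
  bit 10: 0 → 1
  bit 11: 1 → 0
  bit 12: 1 → 0
  bit 13: 1 → 0
  bit 14: 0 → 1
  bit 15: 0 → 1
= 1101000010100011


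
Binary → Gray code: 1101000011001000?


Binary: 1101000011001000
Gray code: G = B XOR (B >> 1)
B >> 1 = 0110100001100100
1101000011001000 XOR 0110100001100100:
  1 XOR 0 = 1
  1 XOR 1 = 0
  0 XOR 1 = 1
  1 XOR 0 = 1
  0 XOR 1 = 1
  0 XOR 0 = 0
  0 XOR 0 = 0
  0 XOR 0 = 0
  1 XOR 0 = 1
  1 XOR 1 = 0
  0 XOR 1 = 1
  0 XOR 0 = 0
  1 XOR 0 = 1
  0 XOR 1 = 1
  0 XOR 0 = 0
  0 XOR 0 = 0
= 1011100010101100


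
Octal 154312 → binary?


Each octal digit → 3 binary bits:
  1 = 001
  5 = 101
  4 = 100
  3 = 011
  1 = 001
  2 = 010
Concatenate: 001 101 100 011 001 010
= 001101100011001010


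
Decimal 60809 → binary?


Divide by 2 repeatedly:
60809 ÷ 2 = 30404 remainder 1
30404 ÷ 2 = 15202 remainder 0
15202 ÷ 2 = 7601 remainder 0
7601 ÷ 2 = 3800 remainder 1
3800 ÷ 2 = 1900 remainder 0
1900 ÷ 2 = 950 remainder 0
950 ÷ 2 = 475 remainder 0
475 ÷ 2 = 237 remainder 1
237 ÷ 2 = 118 remainder 1
118 ÷ 2 = 59 remainder 0
59 ÷ 2 = 29 remainder 1
29 ÷ 2 = 14 remainder 1
14 ÷ 2 = 7 remainder 0
7 ÷ 2 = 3 remainder 1
3 ÷ 2 = 1 remainder 1
1 ÷ 2 = 0 remainder 1
Reading remainders bottom-up:
= 1110110110001001


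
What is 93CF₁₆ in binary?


Each hex digit → 4 binary bits:
  9 = 1001
  3 = 0011
  C = 1100
  F = 1111
Concatenate: 1001 0011 1100 1111
= 1001001111001111


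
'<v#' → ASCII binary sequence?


String: '<v#'  (3 characters)
Per-character ASCII lookup:
  '<': special character: '<' = 60 → 111100
  'v': lowercase starts at 97: 'v' = 97 + 21 = 118 → 1110110
  '#': special character: '#' = 35 → 100011
= 111100 1110110 100011


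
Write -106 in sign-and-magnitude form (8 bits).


Sign bit: 1 (negative)
Magnitude: 106 = 1101010
= 11101010


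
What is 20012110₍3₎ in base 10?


Positional values (base 3):
  0 × 3^0 = 0 × 1 = 0
  1 × 3^1 = 1 × 3 = 3
  1 × 3^2 = 1 × 9 = 9
  2 × 3^3 = 2 × 27 = 54
  1 × 3^4 = 1 × 81 = 81
  0 × 3^5 = 0 × 243 = 0
  0 × 3^6 = 0 × 729 = 0
  2 × 3^7 = 2 × 2187 = 4374
Sum = 0 + 3 + 9 + 54 + 81 + 0 + 0 + 4374
= 4521


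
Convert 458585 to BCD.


Each digit → 4-bit binary:
  4 → 0100
  5 → 0101
  8 → 1000
  5 → 0101
  8 → 1000
  5 → 0101
= 0100 0101 1000 0101 1000 0101


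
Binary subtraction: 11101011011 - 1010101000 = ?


Align and subtract column by column (LSB to MSB, borrowing when needed):
  11101011011
- 01010101000
  -----------
  col 0: (1 - 0 borrow-in) - 0 → 1 - 0 = 1, borrow out 0
  col 1: (1 - 0 borrow-in) - 0 → 1 - 0 = 1, borrow out 0
  col 2: (0 - 0 borrow-in) - 0 → 0 - 0 = 0, borrow out 0
  col 3: (1 - 0 borrow-in) - 1 → 1 - 1 = 0, borrow out 0
  col 4: (1 - 0 borrow-in) - 0 → 1 - 0 = 1, borrow out 0
  col 5: (0 - 0 borrow-in) - 1 → borrow from next column: (0+2) - 1 = 1, borrow out 1
  col 6: (1 - 1 borrow-in) - 0 → 0 - 0 = 0, borrow out 0
  col 7: (0 - 0 borrow-in) - 1 → borrow from next column: (0+2) - 1 = 1, borrow out 1
  col 8: (1 - 1 borrow-in) - 0 → 0 - 0 = 0, borrow out 0
  col 9: (1 - 0 borrow-in) - 1 → 1 - 1 = 0, borrow out 0
  col 10: (1 - 0 borrow-in) - 0 → 1 - 0 = 1, borrow out 0
Reading bits MSB→LSB: 10010110011
Strip leading zeros: 10010110011
= 10010110011
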